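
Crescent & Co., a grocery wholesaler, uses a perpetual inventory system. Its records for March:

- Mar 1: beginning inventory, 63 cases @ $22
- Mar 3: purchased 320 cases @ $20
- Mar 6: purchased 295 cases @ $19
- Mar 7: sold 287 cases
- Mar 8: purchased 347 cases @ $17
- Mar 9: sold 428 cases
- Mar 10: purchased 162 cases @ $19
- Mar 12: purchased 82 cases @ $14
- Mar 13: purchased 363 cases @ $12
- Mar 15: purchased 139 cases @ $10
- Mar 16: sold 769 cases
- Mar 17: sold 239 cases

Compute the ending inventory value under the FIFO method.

Ending inventory = $480

Mar 7, 287 sold [FIFO — oldest first]: 63 @ $22 + 224 @ $20 = $5,866
Mar 9, 428 sold [FIFO — oldest first]: 96 @ $20 + 295 @ $19 + 37 @ $17 = $8,154
Mar 16, 769 sold [FIFO — oldest first]: 310 @ $17 + 162 @ $19 + 82 @ $14 + 215 @ $12 = $12,076
Mar 17, 239 sold [FIFO — oldest first]: 148 @ $12 + 91 @ $10 = $2,686
Total COGS = $5,866 + $8,154 + $12,076 + $2,686 = $28,782
Ending inventory: 48 @ $10 = $480
Check: goods available $29,262 = COGS $28,782 + ending $480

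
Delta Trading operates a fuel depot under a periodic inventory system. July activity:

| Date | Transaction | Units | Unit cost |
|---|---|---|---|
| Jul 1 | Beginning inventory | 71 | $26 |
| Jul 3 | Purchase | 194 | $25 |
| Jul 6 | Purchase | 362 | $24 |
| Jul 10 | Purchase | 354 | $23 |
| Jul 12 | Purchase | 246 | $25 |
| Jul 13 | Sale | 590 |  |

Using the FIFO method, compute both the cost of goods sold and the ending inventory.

COGS = $14,496; ending inventory = $15,180

Jul 13, 590 sold [FIFO — oldest first]: 71 @ $26 + 194 @ $25 + 325 @ $24 = $14,496
Ending inventory: 37 @ $24 + 354 @ $23 + 246 @ $25 = $15,180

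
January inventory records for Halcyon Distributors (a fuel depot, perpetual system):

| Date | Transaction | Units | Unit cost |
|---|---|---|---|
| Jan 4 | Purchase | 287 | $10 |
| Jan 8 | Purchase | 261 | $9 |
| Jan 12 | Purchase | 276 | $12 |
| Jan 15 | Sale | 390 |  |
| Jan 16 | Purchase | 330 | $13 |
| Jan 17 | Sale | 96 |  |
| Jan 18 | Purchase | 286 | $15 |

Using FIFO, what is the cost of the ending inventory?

Ending inventory = $12,450

Jan 15, 390 sold [FIFO — oldest first]: 287 @ $10 + 103 @ $9 = $3,797
Jan 17, 96 sold [FIFO — oldest first]: 96 @ $9 = $864
Total COGS = $3,797 + $864 = $4,661
Ending inventory: 62 @ $9 + 276 @ $12 + 330 @ $13 + 286 @ $15 = $12,450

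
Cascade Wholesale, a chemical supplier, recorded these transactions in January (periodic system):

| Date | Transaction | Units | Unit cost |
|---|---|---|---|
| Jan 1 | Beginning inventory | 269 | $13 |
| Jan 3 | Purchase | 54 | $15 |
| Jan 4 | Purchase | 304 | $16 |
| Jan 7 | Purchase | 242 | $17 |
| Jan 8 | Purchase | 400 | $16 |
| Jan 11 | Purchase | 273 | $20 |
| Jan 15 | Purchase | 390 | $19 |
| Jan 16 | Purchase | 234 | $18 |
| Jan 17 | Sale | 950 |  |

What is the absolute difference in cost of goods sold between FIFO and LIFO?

FIFO COGS: 269 @ $13 + 54 @ $15 + 304 @ $16 + 242 @ $17 + 81 @ $16 = $14,581
LIFO COGS: 234 @ $18 + 390 @ $19 + 273 @ $20 + 53 @ $16 = $17,930
Difference = |$14,581 − $17,930| = $3,349

$3,349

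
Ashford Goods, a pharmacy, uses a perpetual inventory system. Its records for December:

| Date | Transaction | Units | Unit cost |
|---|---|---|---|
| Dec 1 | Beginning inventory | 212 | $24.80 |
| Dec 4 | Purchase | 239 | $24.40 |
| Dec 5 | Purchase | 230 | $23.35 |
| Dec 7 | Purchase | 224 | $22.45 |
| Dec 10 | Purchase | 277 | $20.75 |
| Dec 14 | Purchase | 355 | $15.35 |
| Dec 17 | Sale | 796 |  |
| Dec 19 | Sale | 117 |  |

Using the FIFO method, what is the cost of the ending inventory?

Ending inventory = $11,031.00

Dec 17, 796 sold [FIFO — oldest first]: 212 @ $24.80 + 239 @ $24.40 + 230 @ $23.35 + 115 @ $22.45 = $19,041.45
Dec 19, 117 sold [FIFO — oldest first]: 109 @ $22.45 + 8 @ $20.75 = $2,613.05
Total COGS = $19,041.45 + $2,613.05 = $21,654.50
Ending inventory: 269 @ $20.75 + 355 @ $15.35 = $11,031.00
Check: goods available $32,685.50 = COGS $21,654.50 + ending $11,031.00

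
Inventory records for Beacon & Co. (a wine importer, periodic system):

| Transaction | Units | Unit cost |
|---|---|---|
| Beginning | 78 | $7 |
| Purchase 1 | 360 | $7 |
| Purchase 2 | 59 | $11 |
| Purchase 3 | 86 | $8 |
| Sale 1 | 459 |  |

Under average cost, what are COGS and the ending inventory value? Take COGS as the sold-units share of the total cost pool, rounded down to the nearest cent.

Sale 1, sell 459: 459/583 × $4,403.00 → $3,466.51
Ending inventory (cost pool remaining) = $936.49

COGS = $3,466.51; ending inventory = $936.49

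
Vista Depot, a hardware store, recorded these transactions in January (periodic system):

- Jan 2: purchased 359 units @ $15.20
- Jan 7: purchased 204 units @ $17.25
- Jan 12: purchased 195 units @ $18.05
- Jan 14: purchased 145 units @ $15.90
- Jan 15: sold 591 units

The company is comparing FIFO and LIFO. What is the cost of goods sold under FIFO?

FIFO COGS: 359 @ $15.20 + 204 @ $17.25 + 28 @ $18.05 = $9,481.20
LIFO COGS: 145 @ $15.90 + 195 @ $18.05 + 204 @ $17.25 + 47 @ $15.20 = $10,058.65

COGS = $9,481.20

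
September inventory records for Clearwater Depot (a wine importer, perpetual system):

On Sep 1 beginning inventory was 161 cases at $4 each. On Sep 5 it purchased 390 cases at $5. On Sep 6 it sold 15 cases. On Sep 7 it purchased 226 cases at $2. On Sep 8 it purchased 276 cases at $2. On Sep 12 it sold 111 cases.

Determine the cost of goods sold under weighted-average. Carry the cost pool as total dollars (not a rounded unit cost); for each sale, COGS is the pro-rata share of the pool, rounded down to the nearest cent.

After Sep 1: 161 on hand, pool $644.00 (≈ $4.0000 each)
After Sep 5: 551 on hand, pool $2,594.00 (≈ $4.7078 each)
Sep 6, sell 15: 15/551 × $2,594.00 → $70.61
After Sep 7: 762 on hand, pool $2,975.39 (≈ $3.9047 each)
After Sep 8: 1038 on hand, pool $3,527.39 (≈ $3.3983 each)
Sep 12, sell 111: 111/1038 × $3,527.39 → $377.20
Total COGS = $70.61 + $377.20 = $447.81
Ending inventory (cost pool remaining) = $3,150.19

COGS = $447.81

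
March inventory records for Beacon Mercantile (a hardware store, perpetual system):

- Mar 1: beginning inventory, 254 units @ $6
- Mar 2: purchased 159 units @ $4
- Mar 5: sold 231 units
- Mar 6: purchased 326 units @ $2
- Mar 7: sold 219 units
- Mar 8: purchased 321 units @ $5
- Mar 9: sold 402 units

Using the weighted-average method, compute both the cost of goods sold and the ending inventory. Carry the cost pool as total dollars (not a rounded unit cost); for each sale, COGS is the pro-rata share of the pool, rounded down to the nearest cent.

After Mar 1: 254 on hand, pool $1,524.00 (≈ $6.0000 each)
After Mar 2: 413 on hand, pool $2,160.00 (≈ $5.2300 each)
Mar 5, sell 231: 231/413 × $2,160.00 → $1,208.13
After Mar 6: 508 on hand, pool $1,603.87 (≈ $3.1572 each)
Mar 7, sell 219: 219/508 × $1,603.87 → $691.43
After Mar 8: 610 on hand, pool $2,517.44 (≈ $4.1270 each)
Mar 9, sell 402: 402/610 × $2,517.44 → $1,659.03
Total COGS = $1,208.13 + $691.43 + $1,659.03 = $3,558.59
Ending inventory (cost pool remaining) = $858.41
Check: goods available $4,417.00 = COGS $3,558.59 + ending $858.41

COGS = $3,558.59; ending inventory = $858.41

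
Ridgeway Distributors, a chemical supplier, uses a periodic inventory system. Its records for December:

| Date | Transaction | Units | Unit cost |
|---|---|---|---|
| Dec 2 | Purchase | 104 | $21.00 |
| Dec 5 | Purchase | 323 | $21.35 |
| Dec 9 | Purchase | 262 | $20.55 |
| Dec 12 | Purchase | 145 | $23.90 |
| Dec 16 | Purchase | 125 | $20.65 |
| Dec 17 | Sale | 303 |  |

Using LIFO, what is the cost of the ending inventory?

Ending inventory = $13,786.00

Dec 17, 303 sold [LIFO — newest first]: 125 @ $20.65 + 145 @ $23.90 + 33 @ $20.55 = $6,724.90
Ending inventory: 104 @ $21.00 + 323 @ $21.35 + 229 @ $20.55 = $13,786.00
Check: goods available $20,510.90 = COGS $6,724.90 + ending $13,786.00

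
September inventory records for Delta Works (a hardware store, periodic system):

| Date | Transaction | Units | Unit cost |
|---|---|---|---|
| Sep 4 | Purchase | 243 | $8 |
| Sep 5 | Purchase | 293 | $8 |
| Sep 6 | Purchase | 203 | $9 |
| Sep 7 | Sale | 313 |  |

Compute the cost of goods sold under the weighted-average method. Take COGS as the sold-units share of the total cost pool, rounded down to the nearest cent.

COGS = $2,589.97

Sep 7, sell 313: 313/739 × $6,115.00 → $2,589.97
Ending inventory (cost pool remaining) = $3,525.03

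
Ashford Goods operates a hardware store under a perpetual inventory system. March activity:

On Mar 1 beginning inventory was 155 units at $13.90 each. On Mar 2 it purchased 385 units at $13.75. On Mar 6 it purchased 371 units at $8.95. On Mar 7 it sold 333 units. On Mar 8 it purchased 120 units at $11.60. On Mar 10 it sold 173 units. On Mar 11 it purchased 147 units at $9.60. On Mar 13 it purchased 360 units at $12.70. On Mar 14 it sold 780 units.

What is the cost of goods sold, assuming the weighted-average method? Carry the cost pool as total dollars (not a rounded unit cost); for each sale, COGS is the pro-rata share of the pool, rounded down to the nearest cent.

COGS = $15,172.35

After Mar 1: 155 on hand, pool $2,154.50 (≈ $13.9000 each)
After Mar 2: 540 on hand, pool $7,448.25 (≈ $13.7931 each)
After Mar 6: 911 on hand, pool $10,768.70 (≈ $11.8207 each)
Mar 7, sell 333: 333/911 × $10,768.70 → $3,936.30
After Mar 8: 698 on hand, pool $8,224.40 (≈ $11.7828 each)
Mar 10, sell 173: 173/698 × $8,224.40 → $2,038.42
After Mar 11: 672 on hand, pool $7,597.18 (≈ $11.3053 each)
After Mar 13: 1032 on hand, pool $12,169.18 (≈ $11.7918 each)
Mar 14, sell 780: 780/1032 × $12,169.18 → $9,197.63
Total COGS = $3,936.30 + $2,038.42 + $9,197.63 = $15,172.35
Ending inventory (cost pool remaining) = $2,971.55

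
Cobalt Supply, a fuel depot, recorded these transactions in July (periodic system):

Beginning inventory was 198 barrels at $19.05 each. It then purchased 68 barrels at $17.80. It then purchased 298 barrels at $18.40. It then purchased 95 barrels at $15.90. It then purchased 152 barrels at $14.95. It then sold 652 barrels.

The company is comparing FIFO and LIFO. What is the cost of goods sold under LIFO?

COGS = $11,219.45

FIFO COGS: 198 @ $19.05 + 68 @ $17.80 + 298 @ $18.40 + 88 @ $15.90 = $11,864.70
LIFO COGS: 152 @ $14.95 + 95 @ $15.90 + 298 @ $18.40 + 68 @ $17.80 + 39 @ $19.05 = $11,219.45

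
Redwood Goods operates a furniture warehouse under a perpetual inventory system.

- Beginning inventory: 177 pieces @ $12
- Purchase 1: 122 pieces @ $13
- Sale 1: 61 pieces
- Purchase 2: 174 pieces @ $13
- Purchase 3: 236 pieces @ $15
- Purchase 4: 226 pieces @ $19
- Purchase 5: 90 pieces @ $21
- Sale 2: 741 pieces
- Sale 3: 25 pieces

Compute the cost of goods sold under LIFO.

COGS = $13,299

Sale 1 (61) [LIFO — newest first]: 61 @ $13 = $793
Sale 2 (741) [LIFO — newest first]: 90 @ $21 + 226 @ $19 + 236 @ $15 + 174 @ $13 + 15 @ $13 = $12,181
Sale 3 (25) [LIFO — newest first]: 25 @ $13 = $325
Total COGS = $793 + $12,181 + $325 = $13,299
Ending inventory: 177 @ $12 + 21 @ $13 = $2,397
Check: goods available $15,696 = COGS $13,299 + ending $2,397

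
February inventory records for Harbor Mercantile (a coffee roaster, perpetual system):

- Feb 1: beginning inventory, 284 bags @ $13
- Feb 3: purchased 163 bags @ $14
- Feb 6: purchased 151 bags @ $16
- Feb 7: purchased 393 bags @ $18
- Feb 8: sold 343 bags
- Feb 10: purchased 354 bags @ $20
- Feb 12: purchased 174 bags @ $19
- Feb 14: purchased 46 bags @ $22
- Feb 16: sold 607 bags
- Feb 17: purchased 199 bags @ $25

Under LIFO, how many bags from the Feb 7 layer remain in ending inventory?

Feb 8, 343 sold [LIFO — newest first]: 343 @ $18 = $6,174
Feb 16, 607 sold [LIFO — newest first]: 46 @ $22 + 174 @ $19 + 354 @ $20 + 33 @ $18 = $11,992
Total COGS = $6,174 + $11,992 = $18,166
Ending inventory: 284 @ $13 + 163 @ $14 + 151 @ $16 + 17 @ $18 + 199 @ $25 = $13,671

17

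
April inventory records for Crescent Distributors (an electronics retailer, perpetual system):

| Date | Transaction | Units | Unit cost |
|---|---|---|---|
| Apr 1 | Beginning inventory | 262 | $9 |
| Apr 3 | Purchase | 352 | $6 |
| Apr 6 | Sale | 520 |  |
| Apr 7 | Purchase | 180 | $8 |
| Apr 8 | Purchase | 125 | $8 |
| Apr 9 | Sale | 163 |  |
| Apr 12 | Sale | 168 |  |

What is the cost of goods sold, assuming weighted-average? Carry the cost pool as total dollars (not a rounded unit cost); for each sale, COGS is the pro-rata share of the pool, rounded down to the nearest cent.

COGS = $6,377.52

After Apr 1: 262 on hand, pool $2,358.00 (≈ $9.0000 each)
After Apr 3: 614 on hand, pool $4,470.00 (≈ $7.2801 each)
Apr 6, sell 520: 520/614 × $4,470.00 → $3,785.66
After Apr 7: 274 on hand, pool $2,124.34 (≈ $7.7531 each)
After Apr 8: 399 on hand, pool $3,124.34 (≈ $7.8304 each)
Apr 9, sell 163: 163/399 × $3,124.34 → $1,276.35
Apr 12, sell 168: 168/236 × $1,847.99 → $1,315.51
Total COGS = $3,785.66 + $1,276.35 + $1,315.51 = $6,377.52
Ending inventory (cost pool remaining) = $532.48
Check: goods available $6,910.00 = COGS $6,377.52 + ending $532.48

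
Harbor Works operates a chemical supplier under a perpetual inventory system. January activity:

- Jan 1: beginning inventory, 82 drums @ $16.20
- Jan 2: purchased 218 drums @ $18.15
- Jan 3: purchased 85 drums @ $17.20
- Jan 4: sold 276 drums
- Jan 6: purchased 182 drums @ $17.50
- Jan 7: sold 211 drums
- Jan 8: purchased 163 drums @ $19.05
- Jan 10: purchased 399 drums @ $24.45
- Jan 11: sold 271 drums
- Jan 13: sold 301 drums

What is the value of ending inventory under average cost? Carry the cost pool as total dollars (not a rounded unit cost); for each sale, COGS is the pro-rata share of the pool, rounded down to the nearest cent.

After Jan 1: 82 on hand, pool $1,328.40 (≈ $16.2000 each)
After Jan 2: 300 on hand, pool $5,285.10 (≈ $17.6170 each)
After Jan 3: 385 on hand, pool $6,747.10 (≈ $17.5249 each)
Jan 4, sell 276: 276/385 × $6,747.10 → $4,836.88
After Jan 6: 291 on hand, pool $5,095.22 (≈ $17.5093 each)
Jan 7, sell 211: 211/291 × $5,095.22 → $3,694.47
After Jan 8: 243 on hand, pool $4,505.90 (≈ $18.5428 each)
After Jan 10: 642 on hand, pool $14,261.45 (≈ $22.2141 each)
Jan 11, sell 271: 271/642 × $14,261.45 → $6,020.02
Jan 13, sell 301: 301/371 × $8,241.43 → $6,686.44
Total COGS = $4,836.88 + $3,694.47 + $6,020.02 + $6,686.44 = $21,237.81
Ending inventory (cost pool remaining) = $1,554.99

Ending inventory = $1,554.99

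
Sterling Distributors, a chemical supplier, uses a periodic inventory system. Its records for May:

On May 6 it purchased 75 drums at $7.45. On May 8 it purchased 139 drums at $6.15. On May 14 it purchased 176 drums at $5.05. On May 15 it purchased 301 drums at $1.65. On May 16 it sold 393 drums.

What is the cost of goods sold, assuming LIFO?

May 16, 393 sold [LIFO — newest first]: 301 @ $1.65 + 92 @ $5.05 = $961.25
Ending inventory: 75 @ $7.45 + 139 @ $6.15 + 84 @ $5.05 = $1,837.80

COGS = $961.25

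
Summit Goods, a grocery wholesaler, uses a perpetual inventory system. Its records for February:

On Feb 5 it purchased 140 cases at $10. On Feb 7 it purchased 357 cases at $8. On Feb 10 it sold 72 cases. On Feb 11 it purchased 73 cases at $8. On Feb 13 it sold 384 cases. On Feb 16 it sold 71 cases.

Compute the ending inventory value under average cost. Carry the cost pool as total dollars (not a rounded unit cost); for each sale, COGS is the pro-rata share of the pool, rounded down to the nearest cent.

Ending inventory = $364.68

After Feb 5: 140 on hand, pool $1,400.00 (≈ $10.0000 each)
After Feb 7: 497 on hand, pool $4,256.00 (≈ $8.5634 each)
Feb 10, sell 72: 72/497 × $4,256.00 → $616.56
After Feb 11: 498 on hand, pool $4,223.44 (≈ $8.4808 each)
Feb 13, sell 384: 384/498 × $4,223.44 → $3,256.62
Feb 16, sell 71: 71/114 × $966.82 → $602.14
Total COGS = $616.56 + $3,256.62 + $602.14 = $4,475.32
Ending inventory (cost pool remaining) = $364.68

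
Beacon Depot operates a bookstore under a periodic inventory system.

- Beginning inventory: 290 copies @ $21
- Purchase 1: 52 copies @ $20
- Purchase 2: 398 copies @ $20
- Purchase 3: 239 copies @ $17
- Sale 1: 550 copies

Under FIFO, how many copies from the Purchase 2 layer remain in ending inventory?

Sale 1 (550) [FIFO — oldest first]: 290 @ $21 + 52 @ $20 + 208 @ $20 = $11,290
Ending inventory: 190 @ $20 + 239 @ $17 = $7,863

190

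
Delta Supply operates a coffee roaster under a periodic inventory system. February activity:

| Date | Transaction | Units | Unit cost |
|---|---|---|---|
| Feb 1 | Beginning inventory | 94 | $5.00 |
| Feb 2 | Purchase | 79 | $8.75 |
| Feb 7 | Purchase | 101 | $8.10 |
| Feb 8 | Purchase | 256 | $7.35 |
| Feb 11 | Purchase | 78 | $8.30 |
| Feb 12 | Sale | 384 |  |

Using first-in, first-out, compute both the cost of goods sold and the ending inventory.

Feb 12, 384 sold [FIFO — oldest first]: 94 @ $5.00 + 79 @ $8.75 + 101 @ $8.10 + 110 @ $7.35 = $2,787.85
Ending inventory: 146 @ $7.35 + 78 @ $8.30 = $1,720.50

COGS = $2,787.85; ending inventory = $1,720.50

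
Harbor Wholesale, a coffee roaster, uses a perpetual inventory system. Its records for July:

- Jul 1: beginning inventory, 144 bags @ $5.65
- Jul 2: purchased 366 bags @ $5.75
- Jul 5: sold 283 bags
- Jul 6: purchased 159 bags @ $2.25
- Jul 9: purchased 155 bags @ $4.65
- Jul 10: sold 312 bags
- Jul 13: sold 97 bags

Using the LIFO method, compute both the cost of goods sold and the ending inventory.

Jul 5, 283 sold [LIFO — newest first]: 283 @ $5.75 = $1,627.25
Jul 10, 312 sold [LIFO — newest first]: 155 @ $4.65 + 157 @ $2.25 = $1,074.00
Jul 13, 97 sold [LIFO — newest first]: 2 @ $2.25 + 83 @ $5.75 + 12 @ $5.65 = $549.55
Total COGS = $1,627.25 + $1,074.00 + $549.55 = $3,250.80
Ending inventory: 132 @ $5.65 = $745.80
Check: goods available $3,996.60 = COGS $3,250.80 + ending $745.80

COGS = $3,250.80; ending inventory = $745.80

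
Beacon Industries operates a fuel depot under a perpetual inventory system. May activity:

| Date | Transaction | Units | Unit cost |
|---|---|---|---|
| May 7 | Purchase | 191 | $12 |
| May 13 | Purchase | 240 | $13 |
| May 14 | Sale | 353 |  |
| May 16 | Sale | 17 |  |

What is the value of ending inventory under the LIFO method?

May 14, 353 sold [LIFO — newest first]: 240 @ $13 + 113 @ $12 = $4,476
May 16, 17 sold [LIFO — newest first]: 17 @ $12 = $204
Total COGS = $4,476 + $204 = $4,680
Ending inventory: 61 @ $12 = $732

Ending inventory = $732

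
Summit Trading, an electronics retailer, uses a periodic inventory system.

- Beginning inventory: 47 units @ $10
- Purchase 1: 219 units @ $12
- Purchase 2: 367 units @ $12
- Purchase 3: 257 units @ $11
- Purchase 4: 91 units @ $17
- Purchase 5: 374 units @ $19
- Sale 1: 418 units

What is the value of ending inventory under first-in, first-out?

Sale 1 (418) [FIFO — oldest first]: 47 @ $10 + 219 @ $12 + 152 @ $12 = $4,922
Ending inventory: 215 @ $12 + 257 @ $11 + 91 @ $17 + 374 @ $19 = $14,060

Ending inventory = $14,060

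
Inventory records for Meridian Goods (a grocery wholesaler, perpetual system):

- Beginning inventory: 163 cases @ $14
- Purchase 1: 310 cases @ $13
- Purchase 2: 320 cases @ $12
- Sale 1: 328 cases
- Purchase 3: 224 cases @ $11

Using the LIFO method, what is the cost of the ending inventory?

Sale 1 (328) [LIFO — newest first]: 320 @ $12 + 8 @ $13 = $3,944
Ending inventory: 163 @ $14 + 302 @ $13 + 224 @ $11 = $8,672

Ending inventory = $8,672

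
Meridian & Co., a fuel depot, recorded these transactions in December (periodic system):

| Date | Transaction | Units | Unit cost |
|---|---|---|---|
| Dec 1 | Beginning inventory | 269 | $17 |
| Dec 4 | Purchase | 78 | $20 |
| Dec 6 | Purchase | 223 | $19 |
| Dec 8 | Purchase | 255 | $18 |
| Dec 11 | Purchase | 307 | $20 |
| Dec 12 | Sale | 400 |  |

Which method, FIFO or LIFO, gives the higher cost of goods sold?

FIFO COGS: 269 @ $17 + 78 @ $20 + 53 @ $19 = $7,140
LIFO COGS: 307 @ $20 + 93 @ $18 = $7,814

LIFO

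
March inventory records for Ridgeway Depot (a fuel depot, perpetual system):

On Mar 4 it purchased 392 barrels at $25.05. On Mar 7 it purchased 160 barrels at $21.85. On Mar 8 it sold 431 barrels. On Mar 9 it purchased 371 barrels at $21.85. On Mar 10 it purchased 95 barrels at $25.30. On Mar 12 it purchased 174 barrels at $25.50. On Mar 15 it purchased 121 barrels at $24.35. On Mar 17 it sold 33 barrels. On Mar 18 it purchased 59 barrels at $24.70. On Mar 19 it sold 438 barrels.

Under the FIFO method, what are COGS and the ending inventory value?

COGS = $20,963.10; ending inventory = $11,703.00

Mar 8, 431 sold [FIFO — oldest first]: 392 @ $25.05 + 39 @ $21.85 = $10,671.75
Mar 17, 33 sold [FIFO — oldest first]: 33 @ $21.85 = $721.05
Mar 19, 438 sold [FIFO — oldest first]: 88 @ $21.85 + 350 @ $21.85 = $9,570.30
Total COGS = $10,671.75 + $721.05 + $9,570.30 = $20,963.10
Ending inventory: 21 @ $21.85 + 95 @ $25.30 + 174 @ $25.50 + 121 @ $24.35 + 59 @ $24.70 = $11,703.00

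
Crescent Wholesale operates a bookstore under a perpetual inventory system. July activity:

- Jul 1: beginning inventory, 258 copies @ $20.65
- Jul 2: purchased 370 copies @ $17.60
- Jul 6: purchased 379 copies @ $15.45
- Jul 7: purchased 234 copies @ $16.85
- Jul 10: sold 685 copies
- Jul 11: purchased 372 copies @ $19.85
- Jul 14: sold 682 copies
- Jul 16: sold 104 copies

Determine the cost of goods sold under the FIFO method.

Jul 10, 685 sold [FIFO — oldest first]: 258 @ $20.65 + 370 @ $17.60 + 57 @ $15.45 = $12,720.35
Jul 14, 682 sold [FIFO — oldest first]: 322 @ $15.45 + 234 @ $16.85 + 126 @ $19.85 = $11,418.90
Jul 16, 104 sold [FIFO — oldest first]: 104 @ $19.85 = $2,064.40
Total COGS = $12,720.35 + $11,418.90 + $2,064.40 = $26,203.65
Ending inventory: 142 @ $19.85 = $2,818.70
Check: goods available $29,022.35 = COGS $26,203.65 + ending $2,818.70

COGS = $26,203.65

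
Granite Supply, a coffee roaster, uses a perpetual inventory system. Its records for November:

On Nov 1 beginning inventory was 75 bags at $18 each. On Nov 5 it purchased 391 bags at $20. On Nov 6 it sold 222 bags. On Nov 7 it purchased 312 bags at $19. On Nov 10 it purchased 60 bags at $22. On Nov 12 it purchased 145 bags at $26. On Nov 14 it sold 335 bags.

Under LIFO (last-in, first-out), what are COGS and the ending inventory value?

Nov 6, 222 sold [LIFO — newest first]: 222 @ $20 = $4,440
Nov 14, 335 sold [LIFO — newest first]: 145 @ $26 + 60 @ $22 + 130 @ $19 = $7,560
Total COGS = $4,440 + $7,560 = $12,000
Ending inventory: 75 @ $18 + 169 @ $20 + 182 @ $19 = $8,188

COGS = $12,000; ending inventory = $8,188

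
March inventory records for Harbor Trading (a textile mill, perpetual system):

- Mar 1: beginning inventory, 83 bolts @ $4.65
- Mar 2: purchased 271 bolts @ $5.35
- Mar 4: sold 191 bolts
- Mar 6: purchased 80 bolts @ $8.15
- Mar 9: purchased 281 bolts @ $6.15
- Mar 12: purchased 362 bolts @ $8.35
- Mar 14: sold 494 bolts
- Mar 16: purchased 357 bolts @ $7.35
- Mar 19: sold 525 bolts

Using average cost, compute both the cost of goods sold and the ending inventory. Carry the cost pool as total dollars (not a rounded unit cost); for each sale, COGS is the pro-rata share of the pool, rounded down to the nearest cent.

After Mar 1: 83 on hand, pool $385.95 (≈ $4.6500 each)
After Mar 2: 354 on hand, pool $1,835.80 (≈ $5.1859 each)
Mar 4, sell 191: 191/354 × $1,835.80 → $990.50
After Mar 6: 243 on hand, pool $1,497.30 (≈ $6.1617 each)
After Mar 9: 524 on hand, pool $3,225.45 (≈ $6.1554 each)
After Mar 12: 886 on hand, pool $6,248.15 (≈ $7.0521 each)
Mar 14, sell 494: 494/886 × $6,248.15 → $3,483.73
After Mar 16: 749 on hand, pool $5,388.37 (≈ $7.1941 each)
Mar 19, sell 525: 525/749 × $5,388.37 → $3,776.89
Total COGS = $990.50 + $3,483.73 + $3,776.89 = $8,251.12
Ending inventory (cost pool remaining) = $1,611.48
Check: goods available $9,862.60 = COGS $8,251.12 + ending $1,611.48

COGS = $8,251.12; ending inventory = $1,611.48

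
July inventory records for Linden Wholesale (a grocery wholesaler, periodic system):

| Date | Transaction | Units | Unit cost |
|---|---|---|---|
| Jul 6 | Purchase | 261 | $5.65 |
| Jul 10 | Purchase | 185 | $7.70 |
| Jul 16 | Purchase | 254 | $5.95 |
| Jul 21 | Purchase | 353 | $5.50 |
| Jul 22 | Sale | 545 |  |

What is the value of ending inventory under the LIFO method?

Jul 22, 545 sold [LIFO — newest first]: 353 @ $5.50 + 192 @ $5.95 = $3,083.90
Ending inventory: 261 @ $5.65 + 185 @ $7.70 + 62 @ $5.95 = $3,268.05

Ending inventory = $3,268.05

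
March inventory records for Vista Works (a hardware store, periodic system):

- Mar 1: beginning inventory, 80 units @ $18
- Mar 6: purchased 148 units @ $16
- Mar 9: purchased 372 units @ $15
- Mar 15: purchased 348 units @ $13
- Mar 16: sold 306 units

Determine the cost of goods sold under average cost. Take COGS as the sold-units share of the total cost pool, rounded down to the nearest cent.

COGS = $4,490.58

Mar 16, sell 306: 306/948 × $13,912.00 → $4,490.58
Ending inventory (cost pool remaining) = $9,421.42
Check: goods available $13,912.00 = COGS $4,490.58 + ending $9,421.42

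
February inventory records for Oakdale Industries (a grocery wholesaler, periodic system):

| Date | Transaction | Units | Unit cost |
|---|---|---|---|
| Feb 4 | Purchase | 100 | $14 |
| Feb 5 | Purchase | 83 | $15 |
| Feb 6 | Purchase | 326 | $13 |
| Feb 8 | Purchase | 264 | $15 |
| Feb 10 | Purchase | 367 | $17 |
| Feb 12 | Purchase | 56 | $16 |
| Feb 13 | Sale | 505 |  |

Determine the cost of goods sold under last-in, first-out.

Feb 13, 505 sold [LIFO — newest first]: 56 @ $16 + 367 @ $17 + 82 @ $15 = $8,365
Ending inventory: 100 @ $14 + 83 @ $15 + 326 @ $13 + 182 @ $15 = $9,613
Check: goods available $17,978 = COGS $8,365 + ending $9,613

COGS = $8,365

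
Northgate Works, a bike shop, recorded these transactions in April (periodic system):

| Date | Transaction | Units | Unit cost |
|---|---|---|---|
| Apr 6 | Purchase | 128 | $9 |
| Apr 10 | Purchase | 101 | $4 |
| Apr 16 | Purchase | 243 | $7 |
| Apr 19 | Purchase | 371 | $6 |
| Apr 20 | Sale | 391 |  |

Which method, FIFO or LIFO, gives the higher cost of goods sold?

FIFO

FIFO COGS: 128 @ $9 + 101 @ $4 + 162 @ $7 = $2,690
LIFO COGS: 371 @ $6 + 20 @ $7 = $2,366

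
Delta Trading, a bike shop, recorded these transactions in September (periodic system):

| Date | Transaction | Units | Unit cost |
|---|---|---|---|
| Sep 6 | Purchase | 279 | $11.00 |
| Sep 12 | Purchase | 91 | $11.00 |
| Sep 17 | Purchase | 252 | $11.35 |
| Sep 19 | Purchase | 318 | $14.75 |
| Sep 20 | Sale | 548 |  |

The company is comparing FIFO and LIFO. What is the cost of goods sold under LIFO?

COGS = $7,301.00

FIFO COGS: 279 @ $11.00 + 91 @ $11.00 + 178 @ $11.35 = $6,090.30
LIFO COGS: 318 @ $14.75 + 230 @ $11.35 = $7,301.00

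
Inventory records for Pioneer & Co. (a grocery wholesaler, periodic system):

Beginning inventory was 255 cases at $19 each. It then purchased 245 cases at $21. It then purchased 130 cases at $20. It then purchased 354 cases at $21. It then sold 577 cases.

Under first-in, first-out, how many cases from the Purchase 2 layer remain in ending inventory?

53

Sale 1 (577) [FIFO — oldest first]: 255 @ $19 + 245 @ $21 + 77 @ $20 = $11,530
Ending inventory: 53 @ $20 + 354 @ $21 = $8,494
Check: goods available $20,024 = COGS $11,530 + ending $8,494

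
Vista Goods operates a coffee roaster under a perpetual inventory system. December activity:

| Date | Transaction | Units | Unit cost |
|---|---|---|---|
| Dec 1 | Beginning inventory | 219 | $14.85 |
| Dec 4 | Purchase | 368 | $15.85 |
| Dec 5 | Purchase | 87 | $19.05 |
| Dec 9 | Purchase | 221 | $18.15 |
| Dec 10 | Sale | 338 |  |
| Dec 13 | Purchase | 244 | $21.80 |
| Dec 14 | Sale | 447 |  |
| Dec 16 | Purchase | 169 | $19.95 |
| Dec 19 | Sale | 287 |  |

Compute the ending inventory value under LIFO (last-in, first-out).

Dec 10, 338 sold [LIFO — newest first]: 221 @ $18.15 + 87 @ $19.05 + 30 @ $15.85 = $6,144.00
Dec 14, 447 sold [LIFO — newest first]: 244 @ $21.80 + 203 @ $15.85 = $8,536.75
Dec 19, 287 sold [LIFO — newest first]: 169 @ $19.95 + 118 @ $15.85 = $5,241.85
Total COGS = $6,144.00 + $8,536.75 + $5,241.85 = $19,922.60
Ending inventory: 219 @ $14.85 + 17 @ $15.85 = $3,521.60

Ending inventory = $3,521.60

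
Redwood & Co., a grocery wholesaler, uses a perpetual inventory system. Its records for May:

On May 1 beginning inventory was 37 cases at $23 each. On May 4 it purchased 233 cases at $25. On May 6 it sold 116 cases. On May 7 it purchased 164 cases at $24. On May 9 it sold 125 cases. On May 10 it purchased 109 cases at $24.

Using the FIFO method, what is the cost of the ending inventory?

May 6, 116 sold [FIFO — oldest first]: 37 @ $23 + 79 @ $25 = $2,826
May 9, 125 sold [FIFO — oldest first]: 125 @ $25 = $3,125
Total COGS = $2,826 + $3,125 = $5,951
Ending inventory: 29 @ $25 + 164 @ $24 + 109 @ $24 = $7,277

Ending inventory = $7,277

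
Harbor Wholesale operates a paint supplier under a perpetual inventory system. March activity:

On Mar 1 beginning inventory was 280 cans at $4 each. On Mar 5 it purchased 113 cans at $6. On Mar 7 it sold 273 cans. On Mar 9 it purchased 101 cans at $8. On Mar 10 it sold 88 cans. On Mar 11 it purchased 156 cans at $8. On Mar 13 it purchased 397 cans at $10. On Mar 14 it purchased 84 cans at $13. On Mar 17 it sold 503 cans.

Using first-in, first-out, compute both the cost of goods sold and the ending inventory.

Mar 7, 273 sold [FIFO — oldest first]: 273 @ $4 = $1,092
Mar 10, 88 sold [FIFO — oldest first]: 7 @ $4 + 81 @ $6 = $514
Mar 17, 503 sold [FIFO — oldest first]: 32 @ $6 + 101 @ $8 + 156 @ $8 + 214 @ $10 = $4,388
Total COGS = $1,092 + $514 + $4,388 = $5,994
Ending inventory: 183 @ $10 + 84 @ $13 = $2,922
Check: goods available $8,916 = COGS $5,994 + ending $2,922

COGS = $5,994; ending inventory = $2,922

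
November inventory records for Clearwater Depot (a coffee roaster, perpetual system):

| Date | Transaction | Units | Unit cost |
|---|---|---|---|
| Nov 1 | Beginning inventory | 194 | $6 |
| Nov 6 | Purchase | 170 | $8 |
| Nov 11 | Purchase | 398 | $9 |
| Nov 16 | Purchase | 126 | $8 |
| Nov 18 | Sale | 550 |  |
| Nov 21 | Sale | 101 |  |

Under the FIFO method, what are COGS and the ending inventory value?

COGS = $5,107; ending inventory = $2,007

Nov 18, 550 sold [FIFO — oldest first]: 194 @ $6 + 170 @ $8 + 186 @ $9 = $4,198
Nov 21, 101 sold [FIFO — oldest first]: 101 @ $9 = $909
Total COGS = $4,198 + $909 = $5,107
Ending inventory: 111 @ $9 + 126 @ $8 = $2,007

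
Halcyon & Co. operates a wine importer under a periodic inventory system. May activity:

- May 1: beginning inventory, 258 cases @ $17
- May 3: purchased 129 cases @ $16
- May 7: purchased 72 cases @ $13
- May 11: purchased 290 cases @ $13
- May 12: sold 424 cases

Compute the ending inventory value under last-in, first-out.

Ending inventory = $5,458

May 12, 424 sold [LIFO — newest first]: 290 @ $13 + 72 @ $13 + 62 @ $16 = $5,698
Ending inventory: 258 @ $17 + 67 @ $16 = $5,458
Check: goods available $11,156 = COGS $5,698 + ending $5,458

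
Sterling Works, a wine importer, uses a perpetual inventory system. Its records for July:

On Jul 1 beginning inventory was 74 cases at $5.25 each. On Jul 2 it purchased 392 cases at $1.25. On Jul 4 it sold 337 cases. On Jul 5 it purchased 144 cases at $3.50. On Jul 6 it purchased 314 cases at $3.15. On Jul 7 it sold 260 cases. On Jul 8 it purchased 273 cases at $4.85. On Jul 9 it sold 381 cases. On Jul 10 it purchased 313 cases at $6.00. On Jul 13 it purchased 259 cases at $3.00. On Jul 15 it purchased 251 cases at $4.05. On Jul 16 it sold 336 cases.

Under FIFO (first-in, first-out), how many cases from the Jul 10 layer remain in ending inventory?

196

Jul 4, 337 sold [FIFO — oldest first]: 74 @ $5.25 + 263 @ $1.25 = $717.25
Jul 7, 260 sold [FIFO — oldest first]: 129 @ $1.25 + 131 @ $3.50 = $619.75
Jul 9, 381 sold [FIFO — oldest first]: 13 @ $3.50 + 314 @ $3.15 + 54 @ $4.85 = $1,296.50
Jul 16, 336 sold [FIFO — oldest first]: 219 @ $4.85 + 117 @ $6.00 = $1,764.15
Total COGS = $717.25 + $619.75 + $1,296.50 + $1,764.15 = $4,397.65
Ending inventory: 196 @ $6.00 + 259 @ $3.00 + 251 @ $4.05 = $2,969.55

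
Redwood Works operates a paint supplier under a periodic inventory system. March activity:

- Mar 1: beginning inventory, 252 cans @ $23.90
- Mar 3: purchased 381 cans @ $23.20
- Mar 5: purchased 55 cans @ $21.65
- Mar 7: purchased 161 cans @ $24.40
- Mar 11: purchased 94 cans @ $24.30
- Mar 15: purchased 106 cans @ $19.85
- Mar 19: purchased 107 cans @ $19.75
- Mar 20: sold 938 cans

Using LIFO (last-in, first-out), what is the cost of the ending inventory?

Ending inventory = $5,210.20

Mar 20, 938 sold [LIFO — newest first]: 107 @ $19.75 + 106 @ $19.85 + 94 @ $24.30 + 161 @ $24.40 + 55 @ $21.65 + 381 @ $23.20 + 34 @ $23.90 = $21,272.50
Ending inventory: 218 @ $23.90 = $5,210.20
Check: goods available $26,482.70 = COGS $21,272.50 + ending $5,210.20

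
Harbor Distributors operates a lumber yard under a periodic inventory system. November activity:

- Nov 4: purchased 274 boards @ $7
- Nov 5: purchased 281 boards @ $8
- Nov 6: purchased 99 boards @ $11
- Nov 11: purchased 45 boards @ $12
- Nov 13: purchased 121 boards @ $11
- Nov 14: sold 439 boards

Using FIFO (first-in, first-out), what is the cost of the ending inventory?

Nov 14, 439 sold [FIFO — oldest first]: 274 @ $7 + 165 @ $8 = $3,238
Ending inventory: 116 @ $8 + 99 @ $11 + 45 @ $12 + 121 @ $11 = $3,888

Ending inventory = $3,888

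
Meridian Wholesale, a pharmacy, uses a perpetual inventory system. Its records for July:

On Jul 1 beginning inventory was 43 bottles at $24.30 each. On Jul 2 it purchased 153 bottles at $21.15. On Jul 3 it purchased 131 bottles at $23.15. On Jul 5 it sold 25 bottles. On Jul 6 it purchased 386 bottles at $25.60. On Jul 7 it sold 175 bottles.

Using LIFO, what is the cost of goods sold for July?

COGS = $5,058.75

Jul 5, 25 sold [LIFO — newest first]: 25 @ $23.15 = $578.75
Jul 7, 175 sold [LIFO — newest first]: 175 @ $25.60 = $4,480.00
Total COGS = $578.75 + $4,480.00 = $5,058.75
Ending inventory: 43 @ $24.30 + 153 @ $21.15 + 106 @ $23.15 + 211 @ $25.60 = $12,136.35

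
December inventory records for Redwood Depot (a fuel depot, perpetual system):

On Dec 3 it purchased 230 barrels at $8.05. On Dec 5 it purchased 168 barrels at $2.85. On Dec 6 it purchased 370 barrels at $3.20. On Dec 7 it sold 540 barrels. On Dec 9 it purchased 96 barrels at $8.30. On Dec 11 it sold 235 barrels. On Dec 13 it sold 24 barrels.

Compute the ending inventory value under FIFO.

Dec 7, 540 sold [FIFO — oldest first]: 230 @ $8.05 + 168 @ $2.85 + 142 @ $3.20 = $2,784.70
Dec 11, 235 sold [FIFO — oldest first]: 228 @ $3.20 + 7 @ $8.30 = $787.70
Dec 13, 24 sold [FIFO — oldest first]: 24 @ $8.30 = $199.20
Total COGS = $2,784.70 + $787.70 + $199.20 = $3,771.60
Ending inventory: 65 @ $8.30 = $539.50
Check: goods available $4,311.10 = COGS $3,771.60 + ending $539.50

Ending inventory = $539.50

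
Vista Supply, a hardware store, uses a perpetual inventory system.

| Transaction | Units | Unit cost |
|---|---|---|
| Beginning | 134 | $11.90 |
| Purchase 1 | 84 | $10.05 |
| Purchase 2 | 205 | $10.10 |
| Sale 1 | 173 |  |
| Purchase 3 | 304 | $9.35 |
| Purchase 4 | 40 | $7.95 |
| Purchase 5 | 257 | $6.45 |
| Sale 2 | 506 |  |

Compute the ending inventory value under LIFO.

Sale 1 (173) [LIFO — newest first]: 173 @ $10.10 = $1,747.30
Sale 2 (506) [LIFO — newest first]: 257 @ $6.45 + 40 @ $7.95 + 209 @ $9.35 = $3,929.80
Total COGS = $1,747.30 + $3,929.80 = $5,677.10
Ending inventory: 134 @ $11.90 + 84 @ $10.05 + 32 @ $10.10 + 95 @ $9.35 = $3,650.25

Ending inventory = $3,650.25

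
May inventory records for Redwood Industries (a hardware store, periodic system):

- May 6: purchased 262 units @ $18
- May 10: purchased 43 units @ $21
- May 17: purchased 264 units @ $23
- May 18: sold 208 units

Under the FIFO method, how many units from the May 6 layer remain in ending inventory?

54

May 18, 208 sold [FIFO — oldest first]: 208 @ $18 = $3,744
Ending inventory: 54 @ $18 + 43 @ $21 + 264 @ $23 = $7,947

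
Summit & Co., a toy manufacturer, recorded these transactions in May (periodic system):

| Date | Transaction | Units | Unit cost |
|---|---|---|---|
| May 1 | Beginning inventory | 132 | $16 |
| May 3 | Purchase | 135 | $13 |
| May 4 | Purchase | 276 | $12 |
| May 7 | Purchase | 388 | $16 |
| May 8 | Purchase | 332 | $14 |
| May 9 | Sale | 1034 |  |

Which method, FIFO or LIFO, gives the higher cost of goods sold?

FIFO

FIFO COGS: 132 @ $16 + 135 @ $13 + 276 @ $12 + 388 @ $16 + 103 @ $14 = $14,829
LIFO COGS: 332 @ $14 + 388 @ $16 + 276 @ $12 + 38 @ $13 = $14,662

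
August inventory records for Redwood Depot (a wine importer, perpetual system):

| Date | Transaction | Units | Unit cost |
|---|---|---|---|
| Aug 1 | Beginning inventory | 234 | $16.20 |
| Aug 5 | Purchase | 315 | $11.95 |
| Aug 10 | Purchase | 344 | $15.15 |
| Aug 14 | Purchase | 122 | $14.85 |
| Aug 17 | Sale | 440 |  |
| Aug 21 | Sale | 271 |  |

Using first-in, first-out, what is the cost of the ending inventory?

Aug 17, 440 sold [FIFO — oldest first]: 234 @ $16.20 + 206 @ $11.95 = $6,252.50
Aug 21, 271 sold [FIFO — oldest first]: 109 @ $11.95 + 162 @ $15.15 = $3,756.85
Total COGS = $6,252.50 + $3,756.85 = $10,009.35
Ending inventory: 182 @ $15.15 + 122 @ $14.85 = $4,569.00

Ending inventory = $4,569.00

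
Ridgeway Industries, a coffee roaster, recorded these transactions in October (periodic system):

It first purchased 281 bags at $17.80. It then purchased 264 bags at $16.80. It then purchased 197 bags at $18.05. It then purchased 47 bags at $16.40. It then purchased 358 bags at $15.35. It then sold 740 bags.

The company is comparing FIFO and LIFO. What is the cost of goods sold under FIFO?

COGS = $12,956.75

FIFO COGS: 281 @ $17.80 + 264 @ $16.80 + 195 @ $18.05 = $12,956.75
LIFO COGS: 358 @ $15.35 + 47 @ $16.40 + 197 @ $18.05 + 138 @ $16.80 = $12,140.35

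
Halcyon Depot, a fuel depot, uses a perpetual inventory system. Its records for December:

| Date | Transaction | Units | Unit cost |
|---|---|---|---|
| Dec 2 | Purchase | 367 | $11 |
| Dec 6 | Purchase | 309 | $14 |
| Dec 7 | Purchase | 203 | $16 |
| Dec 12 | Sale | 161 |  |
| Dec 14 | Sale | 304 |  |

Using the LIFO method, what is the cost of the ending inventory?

Dec 12, 161 sold [LIFO — newest first]: 161 @ $16 = $2,576
Dec 14, 304 sold [LIFO — newest first]: 42 @ $16 + 262 @ $14 = $4,340
Total COGS = $2,576 + $4,340 = $6,916
Ending inventory: 367 @ $11 + 47 @ $14 = $4,695

Ending inventory = $4,695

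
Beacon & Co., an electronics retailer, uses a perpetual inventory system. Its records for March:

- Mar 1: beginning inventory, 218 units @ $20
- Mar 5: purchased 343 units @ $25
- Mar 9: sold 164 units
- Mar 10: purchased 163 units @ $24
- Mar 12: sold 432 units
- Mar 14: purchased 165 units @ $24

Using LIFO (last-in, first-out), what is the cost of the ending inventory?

Ending inventory = $6,520

Mar 9, 164 sold [LIFO — newest first]: 164 @ $25 = $4,100
Mar 12, 432 sold [LIFO — newest first]: 163 @ $24 + 179 @ $25 + 90 @ $20 = $10,187
Total COGS = $4,100 + $10,187 = $14,287
Ending inventory: 128 @ $20 + 165 @ $24 = $6,520
Check: goods available $20,807 = COGS $14,287 + ending $6,520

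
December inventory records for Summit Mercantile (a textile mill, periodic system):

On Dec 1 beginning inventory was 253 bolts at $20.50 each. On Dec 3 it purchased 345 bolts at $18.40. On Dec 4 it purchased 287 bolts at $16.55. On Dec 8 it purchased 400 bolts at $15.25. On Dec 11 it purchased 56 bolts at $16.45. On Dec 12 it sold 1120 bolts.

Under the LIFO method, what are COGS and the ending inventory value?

COGS = $18,775.05; ending inventory = $4,530.50

Dec 12, 1120 sold [LIFO — newest first]: 56 @ $16.45 + 400 @ $15.25 + 287 @ $16.55 + 345 @ $18.40 + 32 @ $20.50 = $18,775.05
Ending inventory: 221 @ $20.50 = $4,530.50
Check: goods available $23,305.55 = COGS $18,775.05 + ending $4,530.50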